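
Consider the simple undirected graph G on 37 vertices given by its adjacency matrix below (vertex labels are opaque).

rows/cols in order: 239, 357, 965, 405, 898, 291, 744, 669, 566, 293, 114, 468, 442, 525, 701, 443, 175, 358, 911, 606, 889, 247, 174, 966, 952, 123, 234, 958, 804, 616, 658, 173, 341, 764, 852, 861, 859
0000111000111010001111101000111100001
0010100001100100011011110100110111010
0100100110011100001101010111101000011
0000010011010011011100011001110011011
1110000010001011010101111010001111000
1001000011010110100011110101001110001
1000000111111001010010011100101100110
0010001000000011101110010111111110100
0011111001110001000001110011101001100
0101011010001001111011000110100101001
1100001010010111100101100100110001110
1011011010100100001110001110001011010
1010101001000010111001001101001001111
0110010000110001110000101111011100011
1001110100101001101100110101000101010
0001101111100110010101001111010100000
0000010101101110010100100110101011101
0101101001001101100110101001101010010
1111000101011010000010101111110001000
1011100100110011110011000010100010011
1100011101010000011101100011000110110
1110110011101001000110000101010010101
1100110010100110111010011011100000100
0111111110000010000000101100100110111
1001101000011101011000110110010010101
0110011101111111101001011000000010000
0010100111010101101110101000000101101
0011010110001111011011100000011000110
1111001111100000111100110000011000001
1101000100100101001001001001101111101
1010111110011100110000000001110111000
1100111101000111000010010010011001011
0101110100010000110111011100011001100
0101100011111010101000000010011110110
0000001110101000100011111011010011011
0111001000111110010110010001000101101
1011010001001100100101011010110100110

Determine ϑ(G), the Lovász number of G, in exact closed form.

deg(247) = 18; N(247) = {239, 357, 965, 898, 291, 566, 293, 114, 442, 443, 606, 889, 123, 958, 616, 341, 852, 859}.
Vertex 616 has 18 neighbors: 239, 357, 405, 669, 114, 525, 443, 911, 247, 952, 958, 804, 658, 173, 341, 764, 852, 859.
N(234) = {965, 898, 669, 566, 293, 468, 525, 443, 175, 911, 606, 889, 174, 952, 173, 764, 852, 859}, |N(234)| = 18.
N(173) = {239, 357, 898, 291, 744, 669, 293, 525, 701, 443, 889, 966, 234, 616, 658, 764, 861, 859}, |N(173)| = 18.
Regular of degree 18 on 37 vertices: Paley(37): SR with (k,λ,μ)=(18,8,9).
A has 3 distinct eigenvalues ≈ [18.0, 2.5414, -3.5414].
ϑ = −N·λ_min/(λ_max−λ_min) = −37·(-sqrt(37)/2 - 1/2)/(18−(-sqrt(37)/2 - 1/2)) = sqrt(37).
ϑ(G) ≈ 6.0827625.

sqrt(37)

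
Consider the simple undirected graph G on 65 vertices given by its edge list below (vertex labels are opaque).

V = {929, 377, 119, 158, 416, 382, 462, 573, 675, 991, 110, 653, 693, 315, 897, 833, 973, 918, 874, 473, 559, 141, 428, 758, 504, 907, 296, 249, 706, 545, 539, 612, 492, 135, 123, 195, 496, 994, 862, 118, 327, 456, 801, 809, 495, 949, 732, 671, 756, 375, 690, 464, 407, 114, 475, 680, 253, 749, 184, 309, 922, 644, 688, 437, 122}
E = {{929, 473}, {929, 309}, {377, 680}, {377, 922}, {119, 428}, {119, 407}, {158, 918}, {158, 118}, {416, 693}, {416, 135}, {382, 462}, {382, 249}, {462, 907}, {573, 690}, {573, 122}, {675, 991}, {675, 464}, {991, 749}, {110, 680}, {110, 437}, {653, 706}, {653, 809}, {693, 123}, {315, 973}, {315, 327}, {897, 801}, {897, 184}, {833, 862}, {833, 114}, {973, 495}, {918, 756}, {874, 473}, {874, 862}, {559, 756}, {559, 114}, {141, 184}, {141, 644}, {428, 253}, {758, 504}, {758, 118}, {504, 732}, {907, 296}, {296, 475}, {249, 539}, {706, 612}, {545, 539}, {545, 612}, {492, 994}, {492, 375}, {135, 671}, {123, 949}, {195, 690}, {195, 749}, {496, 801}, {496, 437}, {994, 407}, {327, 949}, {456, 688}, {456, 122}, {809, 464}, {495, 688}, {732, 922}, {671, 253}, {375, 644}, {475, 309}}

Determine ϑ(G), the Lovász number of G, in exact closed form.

Vertex 110 has 2 neighbors: 680, 437.
deg(473) = 2; N(473) = {929, 874}.
Vertex 907 has 2 neighbors: 462, 296.
deg(693) = 2; N(693) = {416, 123}.
Every vertex has degree 2 (N=65); a single 65-cycle (edge-transitive).
The 33 distinct eigenvalues: [2.0, 1.991, 1.963, 1.916, 1.852, 1.771, 1.673, 1.559, 1.431, 1.29, 1.136, 0.972, 0.799, 0.618, 0.432, 0.241, 0.048, -0.145, -0.337, -0.525, -0.709, -0.886, -1.055, -1.214, -1.362, -1.497, -1.618, -1.724, -1.814, -1.887, -1.942, -1.979, -1.998].
Lovász: ϑ = −65(-2*cos(pi/65))/(2+-(-1)*2*cos(pi/65)) = 65*cos(pi/65)/(cos(pi/65) + 1).
ϑ(G) ≈ 32.4810.
Sandwich: α(G)=32 ≤ ϑ(G)=65*cos(pi/65)/(cos(pi/65) + 1) ≤ χ(Ḡ)=33 (both strict).

65*cos(pi/65)/(cos(pi/65) + 1)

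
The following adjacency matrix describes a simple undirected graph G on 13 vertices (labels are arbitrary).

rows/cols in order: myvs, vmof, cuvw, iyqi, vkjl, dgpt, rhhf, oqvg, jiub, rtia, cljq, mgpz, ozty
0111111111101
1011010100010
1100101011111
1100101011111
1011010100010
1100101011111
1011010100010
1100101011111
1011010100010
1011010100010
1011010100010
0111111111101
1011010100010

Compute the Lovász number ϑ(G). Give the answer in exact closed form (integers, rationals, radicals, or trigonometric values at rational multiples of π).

Vertex mgpz has 11 neighbors: vmof, cuvw, iyqi, vkjl, dgpt, rhhf, oqvg, jiub, rtia, cljq, ozty.
deg(oqvg) = 9; N(oqvg) = {myvs, vmof, vkjl, rhhf, jiub, rtia, cljq, mgpz, ozty}.
N(vkjl) = {myvs, cuvw, iyqi, dgpt, oqvg, mgpz}, |N(vkjl)| = 6.
N(vmof) = {myvs, cuvw, iyqi, dgpt, oqvg, mgpz}, |N(vmof)| = 6.
Complete 3-partite, parts [7, 4, 2]: perfect, ϑ = α = 7.
ϑ(G) ≈ 7.000000.
α=7, χ(Ḡ)=7; ϑ=7 lies between (collapsed).

7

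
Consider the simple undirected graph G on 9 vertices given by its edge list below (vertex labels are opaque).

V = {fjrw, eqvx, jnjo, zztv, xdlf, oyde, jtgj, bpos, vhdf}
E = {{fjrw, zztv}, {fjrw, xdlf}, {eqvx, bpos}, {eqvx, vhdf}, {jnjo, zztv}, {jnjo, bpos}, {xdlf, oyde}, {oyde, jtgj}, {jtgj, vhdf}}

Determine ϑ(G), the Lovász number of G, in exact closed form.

Vertex vhdf has 2 neighbors: eqvx, jtgj.
deg(zztv) = 2; N(zztv) = {fjrw, jnjo}.
Vertex xdlf has 2 neighbors: fjrw, oyde.
Vertex bpos has 2 neighbors: eqvx, jnjo.
Regular of degree 2 on 9 vertices: the odd cycle C_{9}.
spec(A) ≈ [2.0, 1.532, 0.347, -1.0, -1.879] (distinct, 3 d.p.).
λ_max=2, λ_min=-2*cos(pi/9); ϑ = −9·λ_min/(λ_max−λ_min) = 9*cos(pi/9)/(cos(pi/9) + 1).
Numerically 4.360090.
Lovász sandwich 4 ≤ 9*cos(pi/9)/(cos(pi/9) + 1) ≤ 5: both strict.

9*cos(pi/9)/(cos(pi/9) + 1)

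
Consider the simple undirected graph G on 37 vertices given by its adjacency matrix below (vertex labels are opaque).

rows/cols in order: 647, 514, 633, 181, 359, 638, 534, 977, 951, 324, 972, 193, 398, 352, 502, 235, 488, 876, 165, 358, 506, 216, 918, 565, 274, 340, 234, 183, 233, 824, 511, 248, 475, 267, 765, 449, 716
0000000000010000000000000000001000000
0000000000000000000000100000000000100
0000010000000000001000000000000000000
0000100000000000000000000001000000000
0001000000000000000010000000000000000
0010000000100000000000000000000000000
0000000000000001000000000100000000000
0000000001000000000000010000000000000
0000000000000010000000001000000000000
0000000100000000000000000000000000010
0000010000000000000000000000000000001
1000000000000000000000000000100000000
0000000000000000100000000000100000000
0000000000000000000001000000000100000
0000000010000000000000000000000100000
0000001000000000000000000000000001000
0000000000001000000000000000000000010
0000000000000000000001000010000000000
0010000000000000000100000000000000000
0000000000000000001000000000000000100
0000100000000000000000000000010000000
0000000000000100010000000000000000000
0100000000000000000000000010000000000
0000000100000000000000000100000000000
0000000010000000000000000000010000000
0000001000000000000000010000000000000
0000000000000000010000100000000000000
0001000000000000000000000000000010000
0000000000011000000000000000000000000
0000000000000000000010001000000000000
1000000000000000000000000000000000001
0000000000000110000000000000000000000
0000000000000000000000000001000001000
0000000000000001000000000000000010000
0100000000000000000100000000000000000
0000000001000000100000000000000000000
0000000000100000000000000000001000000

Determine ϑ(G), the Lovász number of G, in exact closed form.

37*cos(pi/37)/(cos(pi/37) + 1)

Vertex 951 has 2 neighbors: 502, 274.
Vertex 514 has 2 neighbors: 918, 765.
N(824) = {506, 274}, |N(824)| = 2.
deg(475) = 2; N(475) = {183, 267}.
2-regular, N=37; this is C_{37}, the 37-cycle.
spec(A) ≈ [2.0, 1.97123, 1.88575, 1.74603, 1.55607, 1.32135, 1.04861, 0.74571, 0.42136, 0.08488, -0.25404, -0.58565, -0.90041, -1.18927, -1.44391, -1.65702, -1.82246, -1.93547, -1.99279] (distinct, 5 d.p.).
λ_max=2, λ_min=-2*cos(pi/37); ϑ = −37·λ_min/(λ_max−λ_min) = 37*cos(pi/37)/(cos(pi/37) + 1).
= 18.466616637… (decimal).
Check 18 ≤ 37*cos(pi/37)/(cos(pi/37) + 1) ≤ 19: both strict.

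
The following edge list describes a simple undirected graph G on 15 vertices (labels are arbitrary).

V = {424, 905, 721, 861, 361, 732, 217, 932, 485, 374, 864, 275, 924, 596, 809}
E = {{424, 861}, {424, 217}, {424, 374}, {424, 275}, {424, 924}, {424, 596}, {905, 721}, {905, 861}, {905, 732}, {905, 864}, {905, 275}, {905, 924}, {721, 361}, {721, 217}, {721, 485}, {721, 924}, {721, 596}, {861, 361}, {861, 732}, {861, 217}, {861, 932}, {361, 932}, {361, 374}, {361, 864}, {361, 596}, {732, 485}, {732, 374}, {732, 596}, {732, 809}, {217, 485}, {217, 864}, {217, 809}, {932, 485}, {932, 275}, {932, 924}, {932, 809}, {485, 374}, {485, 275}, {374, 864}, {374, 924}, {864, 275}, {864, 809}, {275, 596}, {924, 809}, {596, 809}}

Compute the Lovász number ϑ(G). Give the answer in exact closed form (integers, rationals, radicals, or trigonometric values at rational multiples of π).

5

Vertex 721 has 6 neighbors: 905, 361, 217, 485, 924, 596.
N(424) = {861, 217, 374, 275, 924, 596}, |N(424)| = 6.
Vertex 924 has 6 neighbors: 424, 905, 721, 932, 374, 809.
deg(932) = 6; N(932) = {861, 361, 485, 275, 924, 809}.
Every vertex has degree 6 (N=15); Kneser-type, 2-subsets of [6].
A has 3 distinct eigenvalues ≈ [6.0, 1.0, -3.0].
−15·(-3) / ((6)−(-3)) = 5 = ϑ(G).
= 5.000000… (decimal).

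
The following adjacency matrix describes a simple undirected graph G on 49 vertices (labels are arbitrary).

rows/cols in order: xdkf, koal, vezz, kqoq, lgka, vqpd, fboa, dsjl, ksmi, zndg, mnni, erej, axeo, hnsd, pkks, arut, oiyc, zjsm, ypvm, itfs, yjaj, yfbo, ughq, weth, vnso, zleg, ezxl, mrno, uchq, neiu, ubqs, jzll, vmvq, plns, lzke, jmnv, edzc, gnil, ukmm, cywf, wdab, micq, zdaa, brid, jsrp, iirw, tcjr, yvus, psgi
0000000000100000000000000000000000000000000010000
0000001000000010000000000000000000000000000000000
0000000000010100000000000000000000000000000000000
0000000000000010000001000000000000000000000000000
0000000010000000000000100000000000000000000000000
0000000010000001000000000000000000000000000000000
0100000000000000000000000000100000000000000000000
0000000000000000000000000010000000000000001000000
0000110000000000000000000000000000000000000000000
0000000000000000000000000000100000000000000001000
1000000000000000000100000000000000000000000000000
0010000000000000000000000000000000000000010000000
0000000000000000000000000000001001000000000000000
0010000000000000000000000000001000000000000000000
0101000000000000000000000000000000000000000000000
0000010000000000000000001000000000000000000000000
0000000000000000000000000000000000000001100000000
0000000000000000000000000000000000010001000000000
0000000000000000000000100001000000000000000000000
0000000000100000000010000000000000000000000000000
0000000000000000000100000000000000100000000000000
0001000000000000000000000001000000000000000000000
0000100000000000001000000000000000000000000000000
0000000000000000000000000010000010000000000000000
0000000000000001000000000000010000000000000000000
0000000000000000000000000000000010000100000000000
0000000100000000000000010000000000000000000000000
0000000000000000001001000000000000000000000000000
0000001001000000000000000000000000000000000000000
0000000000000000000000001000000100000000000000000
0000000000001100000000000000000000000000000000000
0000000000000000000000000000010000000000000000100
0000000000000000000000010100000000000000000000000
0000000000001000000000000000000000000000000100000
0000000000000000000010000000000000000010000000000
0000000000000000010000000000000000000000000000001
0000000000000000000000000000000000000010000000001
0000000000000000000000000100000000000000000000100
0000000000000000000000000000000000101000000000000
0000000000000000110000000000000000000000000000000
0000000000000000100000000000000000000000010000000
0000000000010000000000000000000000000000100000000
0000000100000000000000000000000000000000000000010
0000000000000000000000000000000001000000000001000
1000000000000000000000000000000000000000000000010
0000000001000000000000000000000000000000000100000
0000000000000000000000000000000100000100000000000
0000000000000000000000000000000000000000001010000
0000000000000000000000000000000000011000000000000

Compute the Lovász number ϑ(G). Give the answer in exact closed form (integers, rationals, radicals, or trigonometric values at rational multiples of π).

Vertex psgi has 2 neighbors: jmnv, edzc.
N(jzll) = {neiu, tcjr}, |N(jzll)| = 2.
Vertex vqpd has 2 neighbors: ksmi, arut.
N(yjaj) = {itfs, lzke}, |N(yjaj)| = 2.
Every vertex has degree 2 (N=49); the odd cycle C_{49}.
A has 25 distinct eigenvalues ≈ [2.0, 1.984, 1.935, 1.854, 1.743, 1.603, 1.437, 1.247, 1.037, 0.81, 0.569, 0.319, 0.064, -0.192, -0.445, -0.691, -0.925, -1.144, -1.345, -1.523, -1.676, -1.802, -1.898, -1.963, -1.996].
With N=49: ϑ(G) = 49·(-(-1)*2*cos(pi/49))/(2−(-2*cos(pi/49))) = 49*cos(pi/49)/(cos(pi/49) + 1).
≈ 24.4748052 (to 7 d.p.).
Lovász sandwich 24 ≤ 49*cos(pi/49)/(cos(pi/49) + 1) ≤ 25: both strict.

49*cos(pi/49)/(cos(pi/49) + 1)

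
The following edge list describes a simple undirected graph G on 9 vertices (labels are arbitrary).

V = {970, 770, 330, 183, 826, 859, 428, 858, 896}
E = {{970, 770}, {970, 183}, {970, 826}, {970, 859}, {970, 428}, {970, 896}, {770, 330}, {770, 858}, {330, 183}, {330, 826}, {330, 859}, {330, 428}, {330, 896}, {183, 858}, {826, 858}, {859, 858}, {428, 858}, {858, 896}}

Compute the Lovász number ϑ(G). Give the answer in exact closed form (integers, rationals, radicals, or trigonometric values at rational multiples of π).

deg(183) = 3; N(183) = {970, 330, 858}.
Vertex 970 has 6 neighbors: 770, 183, 826, 859, 428, 896.
deg(858) = 6; N(858) = {770, 183, 826, 859, 428, 896}.
Vertex 428 has 3 neighbors: 970, 330, 858.
G = K_{6,3}: α = 6 = χ(Ḡ), so ϑ = 6.
≈ 6.000000000 (to 9 d.p.).
α=6, χ(Ḡ)=6; ϑ=6 lies between (collapsed).

6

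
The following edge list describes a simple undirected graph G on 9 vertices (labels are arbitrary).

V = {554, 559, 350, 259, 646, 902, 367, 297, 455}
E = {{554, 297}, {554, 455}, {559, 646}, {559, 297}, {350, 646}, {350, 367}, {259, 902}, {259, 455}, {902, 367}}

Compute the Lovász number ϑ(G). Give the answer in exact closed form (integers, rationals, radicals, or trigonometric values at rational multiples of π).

9*cos(pi/9)/(cos(pi/9) + 1)

deg(554) = 2; N(554) = {297, 455}.
deg(297) = 2; N(297) = {554, 559}.
N(559) = {646, 297}, |N(559)| = 2.
N(367) = {350, 902}, |N(367)| = 2.
G on 9 vertices is 2-regular; connected 2-regular on 9 ⇒ C_{9}.
The 5 distinct eigenvalues: [2.0, 1.532, 0.347, -1.0, -1.879].
−9·(-2*cos(pi/9)) / ((2)−(-2*cos(pi/9))) = 9*cos(pi/9)/(cos(pi/9) + 1) = ϑ(G).
Numerically 4.3601.
α=4, χ(Ḡ)=5; ϑ=9*cos(pi/9)/(cos(pi/9) + 1) lies between (both strict).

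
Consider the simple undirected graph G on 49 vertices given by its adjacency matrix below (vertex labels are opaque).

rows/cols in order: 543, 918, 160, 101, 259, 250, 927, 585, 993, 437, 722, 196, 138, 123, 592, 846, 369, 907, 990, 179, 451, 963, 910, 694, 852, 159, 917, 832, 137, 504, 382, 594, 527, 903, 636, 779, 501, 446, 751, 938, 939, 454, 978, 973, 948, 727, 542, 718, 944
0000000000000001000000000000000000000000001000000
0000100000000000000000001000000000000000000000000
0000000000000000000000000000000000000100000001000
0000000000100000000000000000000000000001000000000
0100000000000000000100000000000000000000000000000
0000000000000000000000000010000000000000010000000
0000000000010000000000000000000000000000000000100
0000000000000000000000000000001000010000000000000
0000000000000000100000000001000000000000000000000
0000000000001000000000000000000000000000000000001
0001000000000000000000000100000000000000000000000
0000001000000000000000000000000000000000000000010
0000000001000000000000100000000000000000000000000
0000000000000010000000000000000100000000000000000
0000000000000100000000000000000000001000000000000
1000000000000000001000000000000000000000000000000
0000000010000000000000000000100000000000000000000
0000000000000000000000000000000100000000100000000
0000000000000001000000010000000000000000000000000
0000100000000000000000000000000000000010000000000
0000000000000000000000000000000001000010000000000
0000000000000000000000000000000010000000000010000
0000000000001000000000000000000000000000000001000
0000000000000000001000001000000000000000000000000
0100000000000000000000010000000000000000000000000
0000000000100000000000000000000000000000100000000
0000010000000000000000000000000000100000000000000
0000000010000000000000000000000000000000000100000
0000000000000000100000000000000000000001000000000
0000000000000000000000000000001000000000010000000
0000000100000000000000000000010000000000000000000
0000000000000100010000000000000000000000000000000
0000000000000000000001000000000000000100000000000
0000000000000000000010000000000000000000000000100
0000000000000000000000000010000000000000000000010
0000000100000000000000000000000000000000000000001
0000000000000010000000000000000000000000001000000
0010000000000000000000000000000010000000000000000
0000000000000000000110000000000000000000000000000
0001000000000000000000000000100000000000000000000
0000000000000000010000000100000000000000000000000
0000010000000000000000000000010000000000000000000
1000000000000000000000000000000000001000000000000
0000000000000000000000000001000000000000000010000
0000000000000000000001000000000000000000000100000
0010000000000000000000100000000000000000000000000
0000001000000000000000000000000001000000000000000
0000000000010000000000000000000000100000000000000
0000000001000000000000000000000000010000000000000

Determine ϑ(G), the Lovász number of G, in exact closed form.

49*cos(pi/49)/(cos(pi/49) + 1)

Vertex 382 has 2 neighbors: 585, 504.
Vertex 903 has 2 neighbors: 451, 542.
N(910) = {138, 727}, |N(910)| = 2.
deg(727) = 2; N(727) = {160, 910}.
Every vertex has degree 2 (N=49); connected 2-regular on 49 ⇒ C_{49}.
Distinct eigenvalues (to 3 d.p.): [2.0, 1.984, 1.935, 1.854, 1.743, 1.603, 1.437, 1.247, 1.037, 0.81, 0.569, 0.319, 0.064, -0.192, -0.445, -0.691, -0.925, -1.144, -1.345, -1.523, -1.676, -1.802, -1.898, -1.963, -1.996].
ϑ = −N·λ_min/(λ_max−λ_min) = −49·(-2*cos(pi/49))/(2−(-2*cos(pi/49))) = 49*cos(pi/49)/(cos(pi/49) + 1).
≈ 24.4748 (to 4 d.p.).
Check 24 ≤ 49*cos(pi/49)/(cos(pi/49) + 1) ≤ 25: both strict.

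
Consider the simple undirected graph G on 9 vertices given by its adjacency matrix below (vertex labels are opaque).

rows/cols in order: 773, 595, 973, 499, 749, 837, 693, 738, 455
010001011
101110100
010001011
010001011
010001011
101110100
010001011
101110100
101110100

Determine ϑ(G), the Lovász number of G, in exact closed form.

Vertex 595 has 5 neighbors: 773, 973, 499, 749, 693.
deg(973) = 4; N(973) = {595, 837, 738, 455}.
Vertex 749 has 4 neighbors: 595, 837, 738, 455.
N(837) = {773, 973, 499, 749, 693}, |N(837)| = 5.
K_{5,4} (perfect); ϑ(G) = α(G) = max{5,4} = 5.
Numerically 5.00000000.
Lovász sandwich 5 ≤ 5 ≤ 5: collapsed.

5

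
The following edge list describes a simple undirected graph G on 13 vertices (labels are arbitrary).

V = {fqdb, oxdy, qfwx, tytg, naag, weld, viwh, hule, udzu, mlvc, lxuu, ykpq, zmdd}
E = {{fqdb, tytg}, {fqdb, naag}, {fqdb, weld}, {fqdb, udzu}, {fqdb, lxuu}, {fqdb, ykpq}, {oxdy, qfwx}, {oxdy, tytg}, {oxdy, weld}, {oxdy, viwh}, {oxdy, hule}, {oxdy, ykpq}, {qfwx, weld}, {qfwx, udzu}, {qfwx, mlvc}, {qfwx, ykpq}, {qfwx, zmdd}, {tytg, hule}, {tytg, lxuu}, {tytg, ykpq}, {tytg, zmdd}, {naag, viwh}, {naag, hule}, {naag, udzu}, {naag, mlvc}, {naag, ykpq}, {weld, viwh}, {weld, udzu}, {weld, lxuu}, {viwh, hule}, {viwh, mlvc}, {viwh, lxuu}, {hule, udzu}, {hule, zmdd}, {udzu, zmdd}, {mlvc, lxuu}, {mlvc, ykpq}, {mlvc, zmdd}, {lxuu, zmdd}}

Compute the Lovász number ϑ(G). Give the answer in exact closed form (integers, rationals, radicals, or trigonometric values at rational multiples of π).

deg(viwh) = 6; N(viwh) = {oxdy, naag, weld, hule, mlvc, lxuu}.
Vertex naag has 6 neighbors: fqdb, viwh, hule, udzu, mlvc, ykpq.
N(fqdb) = {tytg, naag, weld, udzu, lxuu, ykpq}, |N(fqdb)| = 6.
N(zmdd) = {qfwx, tytg, hule, udzu, mlvc, lxuu}, |N(zmdd)| = 6.
13-vertex 6-regular graph: Paley(13): SR with (k,λ,μ)=(6,2,3).
The 3 distinct eigenvalues: [6.0, 1.302776, -2.302776].
−13·(-sqrt(13)/2 - 1/2) / ((6)−(-sqrt(13)/2 - 1/2)) = sqrt(13) = ϑ(G).
Numerically 3.6056.

sqrt(13)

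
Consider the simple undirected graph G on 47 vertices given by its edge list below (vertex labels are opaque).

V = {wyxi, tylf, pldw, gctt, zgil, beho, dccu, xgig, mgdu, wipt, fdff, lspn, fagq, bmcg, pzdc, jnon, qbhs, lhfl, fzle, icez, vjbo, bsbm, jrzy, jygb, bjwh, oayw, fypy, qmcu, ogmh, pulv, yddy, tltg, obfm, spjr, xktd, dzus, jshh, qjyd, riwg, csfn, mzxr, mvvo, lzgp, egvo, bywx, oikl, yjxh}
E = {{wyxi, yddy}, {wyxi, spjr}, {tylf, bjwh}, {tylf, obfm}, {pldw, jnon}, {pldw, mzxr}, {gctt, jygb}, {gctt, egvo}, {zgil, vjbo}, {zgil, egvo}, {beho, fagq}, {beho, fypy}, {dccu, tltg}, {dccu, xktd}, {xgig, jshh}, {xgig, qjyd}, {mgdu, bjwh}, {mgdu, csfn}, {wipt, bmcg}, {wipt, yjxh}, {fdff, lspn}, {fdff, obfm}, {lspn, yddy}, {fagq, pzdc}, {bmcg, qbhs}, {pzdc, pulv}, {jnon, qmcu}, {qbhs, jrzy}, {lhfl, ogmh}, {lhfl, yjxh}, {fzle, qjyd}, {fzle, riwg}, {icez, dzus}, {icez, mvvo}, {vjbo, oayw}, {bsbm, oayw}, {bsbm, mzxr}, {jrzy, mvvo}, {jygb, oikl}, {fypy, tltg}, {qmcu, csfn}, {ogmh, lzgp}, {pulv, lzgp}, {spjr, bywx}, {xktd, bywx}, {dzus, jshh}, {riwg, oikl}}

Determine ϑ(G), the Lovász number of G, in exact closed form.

47*cos(pi/47)/(cos(pi/47) + 1)

Vertex mgdu has 2 neighbors: bjwh, csfn.
N(wipt) = {bmcg, yjxh}, |N(wipt)| = 2.
deg(fzle) = 2; N(fzle) = {qjyd, riwg}.
deg(beho) = 2; N(beho) = {fagq, fypy}.
deg(v) = 2 for all v (|V|=47); this is C_{47}, the 47-cycle.
The 24 distinct eigenvalues: [2.0, 1.9822, 1.9289, 1.8413, 1.7208, 1.5696, 1.3904, 1.1864, 0.9612, 0.7188, 0.4636, 0.2002, -0.0668, -0.3327, -0.5926, -0.8419, -1.0762, -1.2913, -1.4833, -1.6489, -1.785, -1.8893, -1.9599, -1.9955].
With N=47: ϑ(G) = 47·(-(-1)*2*cos(pi/47))/(2−(-2*cos(pi/47))) = 47*cos(pi/47)/(cos(pi/47) + 1).
Numerically 23.4737315.
Sandwich: α(G)=23 ≤ ϑ(G)=47*cos(pi/47)/(cos(pi/47) + 1) ≤ χ(Ḡ)=24 (both strict).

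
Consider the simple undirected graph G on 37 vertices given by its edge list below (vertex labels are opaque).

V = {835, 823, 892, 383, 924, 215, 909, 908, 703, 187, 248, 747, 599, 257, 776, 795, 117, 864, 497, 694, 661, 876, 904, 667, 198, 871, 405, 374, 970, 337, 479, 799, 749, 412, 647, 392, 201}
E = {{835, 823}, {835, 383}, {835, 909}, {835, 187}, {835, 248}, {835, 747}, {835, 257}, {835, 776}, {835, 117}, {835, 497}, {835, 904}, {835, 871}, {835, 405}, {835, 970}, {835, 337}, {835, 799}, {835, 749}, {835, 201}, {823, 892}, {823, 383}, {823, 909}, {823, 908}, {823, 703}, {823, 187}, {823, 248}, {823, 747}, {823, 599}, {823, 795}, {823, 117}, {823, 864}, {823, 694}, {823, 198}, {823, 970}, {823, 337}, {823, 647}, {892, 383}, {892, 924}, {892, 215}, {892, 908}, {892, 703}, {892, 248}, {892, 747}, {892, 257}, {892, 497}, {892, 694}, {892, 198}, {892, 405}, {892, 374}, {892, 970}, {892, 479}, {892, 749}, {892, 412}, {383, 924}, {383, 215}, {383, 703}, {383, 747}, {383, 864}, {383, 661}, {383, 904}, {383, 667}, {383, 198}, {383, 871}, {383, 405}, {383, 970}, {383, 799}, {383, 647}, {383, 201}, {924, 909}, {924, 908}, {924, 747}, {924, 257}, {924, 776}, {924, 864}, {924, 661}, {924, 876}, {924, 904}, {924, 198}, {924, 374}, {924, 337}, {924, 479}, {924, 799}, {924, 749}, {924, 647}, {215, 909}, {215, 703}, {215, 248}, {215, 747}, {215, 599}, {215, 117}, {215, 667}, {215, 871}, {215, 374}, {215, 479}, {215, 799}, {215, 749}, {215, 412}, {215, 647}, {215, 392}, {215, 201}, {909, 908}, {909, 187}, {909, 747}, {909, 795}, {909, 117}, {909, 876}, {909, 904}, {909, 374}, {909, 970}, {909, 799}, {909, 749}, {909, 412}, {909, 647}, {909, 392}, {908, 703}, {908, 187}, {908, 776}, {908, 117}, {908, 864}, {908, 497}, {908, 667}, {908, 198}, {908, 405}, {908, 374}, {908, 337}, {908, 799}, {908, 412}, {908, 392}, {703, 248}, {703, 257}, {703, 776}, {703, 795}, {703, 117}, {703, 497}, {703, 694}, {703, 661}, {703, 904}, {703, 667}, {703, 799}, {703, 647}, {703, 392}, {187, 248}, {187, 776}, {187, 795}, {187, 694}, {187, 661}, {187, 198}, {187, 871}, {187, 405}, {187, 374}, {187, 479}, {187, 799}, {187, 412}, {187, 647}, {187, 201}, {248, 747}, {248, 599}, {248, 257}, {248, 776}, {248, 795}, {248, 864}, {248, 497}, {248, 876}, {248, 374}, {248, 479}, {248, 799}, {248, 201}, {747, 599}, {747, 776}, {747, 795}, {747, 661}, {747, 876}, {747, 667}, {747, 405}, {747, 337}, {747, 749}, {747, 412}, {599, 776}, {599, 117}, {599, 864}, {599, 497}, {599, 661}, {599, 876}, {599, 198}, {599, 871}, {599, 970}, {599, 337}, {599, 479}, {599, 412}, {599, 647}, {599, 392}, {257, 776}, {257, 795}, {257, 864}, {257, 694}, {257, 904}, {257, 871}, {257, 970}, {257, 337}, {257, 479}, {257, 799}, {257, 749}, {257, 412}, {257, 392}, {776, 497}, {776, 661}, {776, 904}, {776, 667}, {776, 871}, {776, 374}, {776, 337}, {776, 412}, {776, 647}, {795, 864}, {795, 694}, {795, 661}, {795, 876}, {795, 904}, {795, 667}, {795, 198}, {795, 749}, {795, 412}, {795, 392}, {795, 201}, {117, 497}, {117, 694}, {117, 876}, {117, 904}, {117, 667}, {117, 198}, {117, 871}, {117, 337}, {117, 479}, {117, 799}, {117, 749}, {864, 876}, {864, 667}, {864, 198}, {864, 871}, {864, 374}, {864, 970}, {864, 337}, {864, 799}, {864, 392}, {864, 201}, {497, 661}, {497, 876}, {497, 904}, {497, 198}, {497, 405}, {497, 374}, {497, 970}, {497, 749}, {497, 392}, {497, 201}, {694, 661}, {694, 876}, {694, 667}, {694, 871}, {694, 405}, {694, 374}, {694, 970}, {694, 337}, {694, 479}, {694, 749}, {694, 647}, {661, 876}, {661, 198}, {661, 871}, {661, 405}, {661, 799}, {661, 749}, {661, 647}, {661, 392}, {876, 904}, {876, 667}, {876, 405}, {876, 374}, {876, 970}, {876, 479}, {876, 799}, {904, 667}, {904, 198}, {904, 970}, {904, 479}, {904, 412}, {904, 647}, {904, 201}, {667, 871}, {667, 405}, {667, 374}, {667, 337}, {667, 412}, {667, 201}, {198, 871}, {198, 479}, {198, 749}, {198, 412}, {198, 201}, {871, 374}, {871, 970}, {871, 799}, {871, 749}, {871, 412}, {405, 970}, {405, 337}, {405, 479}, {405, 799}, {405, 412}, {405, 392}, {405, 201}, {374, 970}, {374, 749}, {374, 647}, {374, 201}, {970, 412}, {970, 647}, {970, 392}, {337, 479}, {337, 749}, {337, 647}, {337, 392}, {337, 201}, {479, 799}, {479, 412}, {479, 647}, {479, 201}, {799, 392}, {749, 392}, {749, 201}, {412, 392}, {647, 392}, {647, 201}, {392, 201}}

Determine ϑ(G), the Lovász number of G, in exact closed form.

deg(198) = 18; N(198) = {823, 892, 383, 924, 908, 187, 599, 795, 117, 864, 497, 661, 904, 871, 479, 749, 412, 201}.
deg(871) = 18; N(871) = {835, 383, 215, 187, 599, 257, 776, 117, 864, 694, 661, 667, 198, 374, 970, 799, 749, 412}.
deg(667) = 18; N(667) = {383, 215, 908, 703, 747, 776, 795, 117, 864, 694, 876, 904, 871, 405, 374, 337, 412, 201}.
deg(187) = 18; N(187) = {835, 823, 909, 908, 248, 776, 795, 694, 661, 198, 871, 405, 374, 479, 799, 412, 647, 201}.
Regular of degree 18 on 37 vertices: strongly regular (37,18,8,9).
spec(A) ≈ [18.0, 2.5414, -3.5414] (distinct, 4 d.p.).
Lovász: ϑ = −37(-sqrt(37)/2 - 1/2)/(18+-(-sqrt(37)/2 - 1/2)) = sqrt(37).
Numerically 6.08276253.

sqrt(37)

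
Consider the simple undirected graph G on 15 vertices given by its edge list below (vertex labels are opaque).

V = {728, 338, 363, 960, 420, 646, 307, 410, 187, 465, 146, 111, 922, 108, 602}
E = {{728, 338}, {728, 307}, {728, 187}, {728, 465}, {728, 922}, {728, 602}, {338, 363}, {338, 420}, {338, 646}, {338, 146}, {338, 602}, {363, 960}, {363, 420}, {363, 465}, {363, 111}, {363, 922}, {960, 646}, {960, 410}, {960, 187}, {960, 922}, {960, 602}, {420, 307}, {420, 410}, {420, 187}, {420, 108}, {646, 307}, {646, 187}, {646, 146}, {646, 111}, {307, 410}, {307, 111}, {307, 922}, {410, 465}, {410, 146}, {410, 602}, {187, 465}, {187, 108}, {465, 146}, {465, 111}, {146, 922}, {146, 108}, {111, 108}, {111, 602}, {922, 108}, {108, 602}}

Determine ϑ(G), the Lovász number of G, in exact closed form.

5

N(108) = {420, 187, 146, 111, 922, 602}, |N(108)| = 6.
Vertex 187 has 6 neighbors: 728, 960, 420, 646, 465, 108.
Vertex 410 has 6 neighbors: 960, 420, 307, 465, 146, 602.
deg(602) = 6; N(602) = {728, 338, 960, 410, 111, 108}.
G on 15 vertices is 6-regular; Kneser K(6,2) on C(6,2)=15 vertices.
Distinct eigenvalues (to 6 d.p.): [6.0, 1.0, -3.0].
−15·(-3) / ((6)−(-3)) = 5 = ϑ(G).
ϑ(G) ≈ 5.00000000.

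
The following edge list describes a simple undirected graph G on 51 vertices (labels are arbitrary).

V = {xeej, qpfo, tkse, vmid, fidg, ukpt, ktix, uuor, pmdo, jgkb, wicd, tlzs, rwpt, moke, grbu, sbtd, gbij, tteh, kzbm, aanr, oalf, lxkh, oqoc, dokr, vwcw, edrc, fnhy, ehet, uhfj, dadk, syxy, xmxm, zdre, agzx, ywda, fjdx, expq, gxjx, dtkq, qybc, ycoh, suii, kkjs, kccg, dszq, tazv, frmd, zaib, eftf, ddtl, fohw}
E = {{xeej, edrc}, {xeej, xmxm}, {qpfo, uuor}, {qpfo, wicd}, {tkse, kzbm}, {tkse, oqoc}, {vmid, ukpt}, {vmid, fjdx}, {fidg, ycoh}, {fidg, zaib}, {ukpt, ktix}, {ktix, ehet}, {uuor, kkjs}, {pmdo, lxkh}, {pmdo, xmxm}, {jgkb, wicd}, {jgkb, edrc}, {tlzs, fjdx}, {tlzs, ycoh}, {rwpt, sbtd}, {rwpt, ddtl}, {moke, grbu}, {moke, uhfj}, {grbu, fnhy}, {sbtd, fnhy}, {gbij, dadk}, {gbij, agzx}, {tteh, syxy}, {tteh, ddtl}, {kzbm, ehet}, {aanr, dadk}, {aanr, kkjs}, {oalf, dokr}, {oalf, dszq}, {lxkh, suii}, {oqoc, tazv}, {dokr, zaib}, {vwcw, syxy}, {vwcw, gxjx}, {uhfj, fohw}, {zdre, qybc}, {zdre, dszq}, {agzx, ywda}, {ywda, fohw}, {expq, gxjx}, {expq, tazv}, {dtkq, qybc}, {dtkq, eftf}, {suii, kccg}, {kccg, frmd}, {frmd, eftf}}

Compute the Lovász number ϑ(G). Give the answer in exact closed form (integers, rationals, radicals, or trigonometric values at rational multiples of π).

51*cos(pi/51)/(cos(pi/51) + 1)

N(moke) = {grbu, uhfj}, |N(moke)| = 2.
N(tazv) = {oqoc, expq}, |N(tazv)| = 2.
Vertex tlzs has 2 neighbors: fjdx, ycoh.
N(xmxm) = {xeej, pmdo}, |N(xmxm)| = 2.
2-regular, N=51; a single 51-cycle (edge-transitive).
A has 26 distinct eigenvalues ≈ [2.0, 1.9848, 1.9396, 1.8649, 1.762, 1.6324, 1.478, 1.3012, 1.1047, 0.8915, 0.6647, 0.4279, 0.1845, -0.0616, -0.3068, -0.5473, -0.7796, -1.0, -1.2053, -1.3923, -1.5582, -1.7004, -1.8169, -1.9059, -1.9659, -1.9962].
With N=51: ϑ(G) = 51·(-(-1)*2*cos(pi/51))/(2−(-2*cos(pi/51))) = 51*cos(pi/51)/(cos(pi/51) + 1).
ϑ(G) ≈ 25.4758.
25 ≤ 51*cos(pi/51)/(cos(pi/51) + 1) ≤ 26: both strict.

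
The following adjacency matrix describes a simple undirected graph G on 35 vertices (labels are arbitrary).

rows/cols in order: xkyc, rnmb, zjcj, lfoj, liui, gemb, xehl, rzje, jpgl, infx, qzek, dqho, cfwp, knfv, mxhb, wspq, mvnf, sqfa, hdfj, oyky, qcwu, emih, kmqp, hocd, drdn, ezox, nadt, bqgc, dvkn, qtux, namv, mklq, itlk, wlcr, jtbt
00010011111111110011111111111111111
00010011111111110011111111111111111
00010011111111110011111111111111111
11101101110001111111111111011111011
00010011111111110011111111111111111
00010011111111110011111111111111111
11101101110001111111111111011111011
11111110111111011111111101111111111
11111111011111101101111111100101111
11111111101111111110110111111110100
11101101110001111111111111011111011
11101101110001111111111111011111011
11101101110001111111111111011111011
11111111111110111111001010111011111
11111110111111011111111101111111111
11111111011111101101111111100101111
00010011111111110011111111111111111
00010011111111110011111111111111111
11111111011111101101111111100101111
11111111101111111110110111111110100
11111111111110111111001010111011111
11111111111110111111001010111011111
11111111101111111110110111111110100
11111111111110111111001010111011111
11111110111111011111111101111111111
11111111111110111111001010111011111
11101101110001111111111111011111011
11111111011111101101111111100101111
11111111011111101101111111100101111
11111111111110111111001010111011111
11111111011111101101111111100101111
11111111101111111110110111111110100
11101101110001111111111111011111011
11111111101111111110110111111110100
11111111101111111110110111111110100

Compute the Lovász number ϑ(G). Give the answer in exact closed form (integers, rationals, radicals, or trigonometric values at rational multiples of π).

7

N(gemb) = {lfoj, xehl, rzje, jpgl, infx, qzek, dqho, cfwp, knfv, mxhb, wspq, hdfj, oyky, qcwu, emih, kmqp, hocd, drdn, ezox, nadt, bqgc, dvkn, qtux, namv, mklq, itlk, wlcr, jtbt}, |N(gemb)| = 28.
deg(rnmb) = 28; N(rnmb) = {lfoj, xehl, rzje, jpgl, infx, qzek, dqho, cfwp, knfv, mxhb, wspq, hdfj, oyky, qcwu, emih, kmqp, hocd, drdn, ezox, nadt, bqgc, dvkn, qtux, namv, mklq, itlk, wlcr, jtbt}.
deg(liui) = 28; N(liui) = {lfoj, xehl, rzje, jpgl, infx, qzek, dqho, cfwp, knfv, mxhb, wspq, hdfj, oyky, qcwu, emih, kmqp, hocd, drdn, ezox, nadt, bqgc, dvkn, qtux, namv, mklq, itlk, wlcr, jtbt}.
Vertex kmqp has 29 neighbors: xkyc, rnmb, zjcj, lfoj, liui, gemb, xehl, rzje, jpgl, qzek, dqho, cfwp, knfv, mxhb, wspq, mvnf, sqfa, hdfj, qcwu, emih, hocd, drdn, ezox, nadt, bqgc, dvkn, qtux, namv, itlk.
K_{7,7,6,6,6,3} (perfect); ϑ(G) = α(G) = max{7,7,6,6,6,3} = 7.
ϑ(G) ≈ 7.000000000.
Lovász sandwich 7 ≤ 7 ≤ 7: collapsed.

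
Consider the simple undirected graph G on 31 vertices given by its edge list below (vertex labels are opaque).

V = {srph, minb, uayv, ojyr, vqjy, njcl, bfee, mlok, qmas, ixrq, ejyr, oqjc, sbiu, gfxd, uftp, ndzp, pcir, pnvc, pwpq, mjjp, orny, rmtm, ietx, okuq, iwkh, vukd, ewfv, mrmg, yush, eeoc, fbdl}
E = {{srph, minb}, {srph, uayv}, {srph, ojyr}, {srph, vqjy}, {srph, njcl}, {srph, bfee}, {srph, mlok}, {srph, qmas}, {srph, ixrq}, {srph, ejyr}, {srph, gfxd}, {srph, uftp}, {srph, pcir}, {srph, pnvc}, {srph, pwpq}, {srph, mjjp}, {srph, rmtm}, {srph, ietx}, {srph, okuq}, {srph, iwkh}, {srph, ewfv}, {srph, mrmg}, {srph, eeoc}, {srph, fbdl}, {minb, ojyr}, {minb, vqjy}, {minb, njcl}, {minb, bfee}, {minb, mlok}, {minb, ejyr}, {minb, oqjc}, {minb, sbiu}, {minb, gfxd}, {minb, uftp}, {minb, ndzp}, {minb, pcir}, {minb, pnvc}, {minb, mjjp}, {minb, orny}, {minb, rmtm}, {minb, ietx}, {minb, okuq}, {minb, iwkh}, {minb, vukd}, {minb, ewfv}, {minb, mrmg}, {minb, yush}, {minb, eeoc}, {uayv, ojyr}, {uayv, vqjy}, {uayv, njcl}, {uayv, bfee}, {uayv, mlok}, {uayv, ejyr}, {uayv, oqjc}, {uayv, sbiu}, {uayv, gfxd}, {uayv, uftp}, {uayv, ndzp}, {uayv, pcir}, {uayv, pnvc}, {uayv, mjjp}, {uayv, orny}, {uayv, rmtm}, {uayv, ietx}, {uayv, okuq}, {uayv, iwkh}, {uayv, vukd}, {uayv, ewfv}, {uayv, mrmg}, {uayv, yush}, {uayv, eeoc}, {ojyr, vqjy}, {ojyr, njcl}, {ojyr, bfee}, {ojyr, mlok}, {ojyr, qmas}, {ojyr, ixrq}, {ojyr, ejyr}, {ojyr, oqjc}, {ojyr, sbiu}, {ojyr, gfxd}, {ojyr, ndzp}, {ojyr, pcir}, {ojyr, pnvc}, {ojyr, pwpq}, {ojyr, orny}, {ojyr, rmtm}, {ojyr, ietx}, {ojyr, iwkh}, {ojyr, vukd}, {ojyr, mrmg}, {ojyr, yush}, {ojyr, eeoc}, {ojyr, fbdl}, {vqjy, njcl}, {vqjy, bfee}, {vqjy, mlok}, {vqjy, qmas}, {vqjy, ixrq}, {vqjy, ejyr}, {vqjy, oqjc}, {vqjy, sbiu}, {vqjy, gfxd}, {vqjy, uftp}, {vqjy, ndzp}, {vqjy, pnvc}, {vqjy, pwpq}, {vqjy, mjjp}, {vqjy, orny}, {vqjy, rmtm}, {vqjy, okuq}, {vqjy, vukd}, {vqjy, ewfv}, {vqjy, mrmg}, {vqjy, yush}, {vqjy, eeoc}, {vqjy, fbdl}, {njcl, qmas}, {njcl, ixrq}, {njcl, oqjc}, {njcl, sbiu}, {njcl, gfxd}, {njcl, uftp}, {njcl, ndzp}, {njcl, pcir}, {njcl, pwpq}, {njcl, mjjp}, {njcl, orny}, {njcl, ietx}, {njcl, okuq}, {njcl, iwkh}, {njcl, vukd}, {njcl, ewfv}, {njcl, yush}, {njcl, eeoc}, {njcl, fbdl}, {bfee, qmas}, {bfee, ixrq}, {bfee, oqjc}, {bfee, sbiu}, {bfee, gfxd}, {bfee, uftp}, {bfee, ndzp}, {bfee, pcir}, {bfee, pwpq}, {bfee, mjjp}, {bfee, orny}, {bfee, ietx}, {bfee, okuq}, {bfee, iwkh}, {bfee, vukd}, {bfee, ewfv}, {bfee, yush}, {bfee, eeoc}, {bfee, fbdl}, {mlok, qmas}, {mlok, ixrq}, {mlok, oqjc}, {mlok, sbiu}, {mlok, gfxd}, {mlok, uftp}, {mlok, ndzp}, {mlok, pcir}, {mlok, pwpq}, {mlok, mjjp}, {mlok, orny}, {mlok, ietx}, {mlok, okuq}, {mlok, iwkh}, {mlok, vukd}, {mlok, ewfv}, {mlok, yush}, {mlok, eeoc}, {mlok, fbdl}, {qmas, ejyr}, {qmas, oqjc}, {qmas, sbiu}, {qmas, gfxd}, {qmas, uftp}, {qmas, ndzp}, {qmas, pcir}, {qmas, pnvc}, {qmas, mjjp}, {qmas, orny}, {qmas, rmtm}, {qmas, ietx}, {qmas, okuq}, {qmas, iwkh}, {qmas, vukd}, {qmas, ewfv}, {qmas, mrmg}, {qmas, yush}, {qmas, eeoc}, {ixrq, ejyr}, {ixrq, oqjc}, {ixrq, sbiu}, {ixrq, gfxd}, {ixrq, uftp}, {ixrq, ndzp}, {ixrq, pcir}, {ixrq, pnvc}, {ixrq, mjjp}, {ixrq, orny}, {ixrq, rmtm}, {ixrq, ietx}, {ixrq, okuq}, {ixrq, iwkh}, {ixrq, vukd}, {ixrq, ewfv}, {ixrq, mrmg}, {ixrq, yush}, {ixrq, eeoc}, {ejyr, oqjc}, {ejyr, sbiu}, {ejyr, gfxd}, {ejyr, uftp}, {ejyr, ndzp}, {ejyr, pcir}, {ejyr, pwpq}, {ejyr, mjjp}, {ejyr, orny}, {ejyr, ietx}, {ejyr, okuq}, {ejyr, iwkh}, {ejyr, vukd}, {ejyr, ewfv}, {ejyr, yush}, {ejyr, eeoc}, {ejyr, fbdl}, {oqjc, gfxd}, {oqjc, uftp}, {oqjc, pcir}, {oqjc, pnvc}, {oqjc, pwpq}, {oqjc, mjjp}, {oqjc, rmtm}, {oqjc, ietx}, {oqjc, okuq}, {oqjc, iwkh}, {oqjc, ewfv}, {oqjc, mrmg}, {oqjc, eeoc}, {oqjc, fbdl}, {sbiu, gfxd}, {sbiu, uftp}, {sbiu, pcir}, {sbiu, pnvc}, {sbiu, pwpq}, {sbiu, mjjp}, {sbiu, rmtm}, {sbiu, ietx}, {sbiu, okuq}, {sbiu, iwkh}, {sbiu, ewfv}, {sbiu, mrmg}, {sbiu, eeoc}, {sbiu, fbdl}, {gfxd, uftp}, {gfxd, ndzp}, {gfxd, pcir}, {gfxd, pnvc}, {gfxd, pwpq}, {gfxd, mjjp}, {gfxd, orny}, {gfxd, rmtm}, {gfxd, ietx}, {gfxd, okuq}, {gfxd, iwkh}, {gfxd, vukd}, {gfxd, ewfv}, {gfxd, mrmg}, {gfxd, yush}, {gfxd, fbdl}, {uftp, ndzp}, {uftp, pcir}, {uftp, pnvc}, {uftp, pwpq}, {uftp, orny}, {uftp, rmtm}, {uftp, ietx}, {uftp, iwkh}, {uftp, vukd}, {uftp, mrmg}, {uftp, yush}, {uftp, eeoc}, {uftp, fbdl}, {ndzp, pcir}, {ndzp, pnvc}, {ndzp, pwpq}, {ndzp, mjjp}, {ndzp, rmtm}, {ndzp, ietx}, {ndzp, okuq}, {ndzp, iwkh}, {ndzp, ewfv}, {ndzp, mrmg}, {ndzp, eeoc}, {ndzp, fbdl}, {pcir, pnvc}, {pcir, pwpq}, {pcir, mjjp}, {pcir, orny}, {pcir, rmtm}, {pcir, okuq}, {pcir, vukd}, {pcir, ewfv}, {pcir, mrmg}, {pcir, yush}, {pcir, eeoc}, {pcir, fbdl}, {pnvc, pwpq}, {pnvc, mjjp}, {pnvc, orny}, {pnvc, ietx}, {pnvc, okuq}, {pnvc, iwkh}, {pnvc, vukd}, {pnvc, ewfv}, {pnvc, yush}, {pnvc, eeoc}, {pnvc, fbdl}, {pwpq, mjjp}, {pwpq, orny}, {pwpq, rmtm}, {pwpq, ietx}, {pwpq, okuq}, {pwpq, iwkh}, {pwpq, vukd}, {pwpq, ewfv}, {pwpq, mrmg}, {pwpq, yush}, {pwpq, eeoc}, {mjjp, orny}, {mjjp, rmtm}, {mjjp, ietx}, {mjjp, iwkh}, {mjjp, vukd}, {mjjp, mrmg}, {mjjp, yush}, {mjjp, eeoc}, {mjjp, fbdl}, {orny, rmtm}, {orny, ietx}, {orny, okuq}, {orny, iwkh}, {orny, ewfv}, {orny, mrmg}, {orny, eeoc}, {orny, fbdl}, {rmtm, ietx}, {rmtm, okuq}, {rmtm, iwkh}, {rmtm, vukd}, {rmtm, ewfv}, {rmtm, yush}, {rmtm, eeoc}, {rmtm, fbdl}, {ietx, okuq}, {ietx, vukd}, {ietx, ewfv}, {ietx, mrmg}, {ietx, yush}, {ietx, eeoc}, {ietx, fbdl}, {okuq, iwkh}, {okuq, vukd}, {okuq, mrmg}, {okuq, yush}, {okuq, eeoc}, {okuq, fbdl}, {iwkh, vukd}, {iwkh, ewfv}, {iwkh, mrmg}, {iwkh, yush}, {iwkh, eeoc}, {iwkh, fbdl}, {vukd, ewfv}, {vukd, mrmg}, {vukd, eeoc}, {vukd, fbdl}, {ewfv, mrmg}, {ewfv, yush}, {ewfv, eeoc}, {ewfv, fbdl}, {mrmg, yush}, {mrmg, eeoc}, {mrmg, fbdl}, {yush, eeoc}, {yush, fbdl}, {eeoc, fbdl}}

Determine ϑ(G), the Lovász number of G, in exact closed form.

7

Vertex mlok has 24 neighbors: srph, minb, uayv, ojyr, vqjy, qmas, ixrq, oqjc, sbiu, gfxd, uftp, ndzp, pcir, pwpq, mjjp, orny, ietx, okuq, iwkh, vukd, ewfv, yush, eeoc, fbdl.
N(ojyr) = {srph, minb, uayv, vqjy, njcl, bfee, mlok, qmas, ixrq, ejyr, oqjc, sbiu, gfxd, ndzp, pcir, pnvc, pwpq, orny, rmtm, ietx, iwkh, vukd, mrmg, yush, eeoc, fbdl}, |N(ojyr)| = 26.
Vertex qmas has 25 neighbors: srph, ojyr, vqjy, njcl, bfee, mlok, ejyr, oqjc, sbiu, gfxd, uftp, ndzp, pcir, pnvc, mjjp, orny, rmtm, ietx, okuq, iwkh, vukd, ewfv, mrmg, yush, eeoc.
Vertex fbdl has 25 neighbors: srph, ojyr, vqjy, njcl, bfee, mlok, ejyr, oqjc, sbiu, gfxd, uftp, ndzp, pcir, pnvc, mjjp, orny, rmtm, ietx, okuq, iwkh, vukd, ewfv, mrmg, yush, eeoc.
6 parts of sizes [7, 7, 6, 5, 4, 2]; α(G) = 7 = ϑ (perfect).
= 7.000000… (decimal).
7 ≤ 7 ≤ 7: collapsed.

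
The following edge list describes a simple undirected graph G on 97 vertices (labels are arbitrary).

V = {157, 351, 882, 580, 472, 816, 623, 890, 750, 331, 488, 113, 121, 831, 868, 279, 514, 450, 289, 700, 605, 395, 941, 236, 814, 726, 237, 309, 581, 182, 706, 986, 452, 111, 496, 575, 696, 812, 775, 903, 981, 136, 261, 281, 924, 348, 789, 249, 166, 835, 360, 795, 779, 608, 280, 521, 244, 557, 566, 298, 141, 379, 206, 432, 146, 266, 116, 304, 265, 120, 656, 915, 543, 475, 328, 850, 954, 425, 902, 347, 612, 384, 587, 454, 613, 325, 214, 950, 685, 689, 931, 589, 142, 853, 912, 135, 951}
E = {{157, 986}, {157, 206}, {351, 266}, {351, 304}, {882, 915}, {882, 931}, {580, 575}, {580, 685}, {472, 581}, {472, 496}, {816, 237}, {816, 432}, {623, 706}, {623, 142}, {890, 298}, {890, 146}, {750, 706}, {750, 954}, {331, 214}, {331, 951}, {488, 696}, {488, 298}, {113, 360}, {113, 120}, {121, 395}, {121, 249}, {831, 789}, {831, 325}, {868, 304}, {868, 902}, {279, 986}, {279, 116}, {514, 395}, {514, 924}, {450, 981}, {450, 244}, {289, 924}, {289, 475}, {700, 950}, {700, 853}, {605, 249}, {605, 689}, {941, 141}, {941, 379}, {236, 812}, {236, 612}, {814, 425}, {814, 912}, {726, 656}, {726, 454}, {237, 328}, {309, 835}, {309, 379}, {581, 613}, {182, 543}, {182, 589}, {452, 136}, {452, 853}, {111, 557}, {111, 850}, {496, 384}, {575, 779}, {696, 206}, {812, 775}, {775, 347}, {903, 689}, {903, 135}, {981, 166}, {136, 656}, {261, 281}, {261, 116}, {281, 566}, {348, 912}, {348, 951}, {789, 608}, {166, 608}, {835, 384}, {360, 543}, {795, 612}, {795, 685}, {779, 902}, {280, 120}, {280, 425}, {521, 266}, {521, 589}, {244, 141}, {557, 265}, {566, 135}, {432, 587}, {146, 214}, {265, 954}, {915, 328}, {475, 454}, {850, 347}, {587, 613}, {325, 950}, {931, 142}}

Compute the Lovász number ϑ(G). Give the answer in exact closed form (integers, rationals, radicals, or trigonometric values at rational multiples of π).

Vertex 309 has 2 neighbors: 835, 379.
N(850) = {111, 347}, |N(850)| = 2.
N(113) = {360, 120}, |N(113)| = 2.
N(689) = {605, 903}, |N(689)| = 2.
Every vertex has degree 2 (N=97); the odd cycle C_{97}.
The 49 distinct eigenvalues: [2.0, 1.9958, 1.9832, 1.9624, 1.9332, 1.896, 1.8508, 1.7979, 1.7374, 1.6697, 1.5949, 1.5134, 1.4256, 1.3318, 1.2325, 1.1279, 1.0186, 0.9051, 0.7878, 0.6671, 0.5437, 0.4179, 0.2905, 0.1618, 0.0324, -0.0971, -0.2262, -0.3544, -0.481, -0.6057, -0.7278, -0.8469, -0.9624, -1.0738, -1.1808, -1.2828, -1.3794, -1.4703, -1.555, -1.6331, -1.7044, -1.7686, -1.8253, -1.8744, -1.9156, -1.9488, -1.9738, -1.9906, -1.999].
With N=97: ϑ(G) = 97·(-(-1)*2*cos(pi/97))/(2−(-2*cos(pi/97))) = 97*cos(pi/97)/(cos(pi/97) + 1).
Numerically 48.487279.
Check 48 ≤ 97*cos(pi/97)/(cos(pi/97) + 1) ≤ 49: both strict.

97*cos(pi/97)/(cos(pi/97) + 1)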